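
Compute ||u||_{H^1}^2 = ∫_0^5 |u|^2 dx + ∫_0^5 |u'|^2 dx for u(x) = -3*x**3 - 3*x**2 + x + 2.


||u||_{H^1}^2 = 8992225/42

The H^1 norm (squared) on an interval (0, L) is
  ||u||_{H^1}^2 = ∫_0^L u(x)^2 dx + ∫_0^L u'(x)^2 dx.
Compute u'(x) = -9*x**2 - 6*x + 1.
Then u(x)^2 = 9*x**6 + 18*x**5 + 3*x**4 - 18*x**3 - 11*x**2 + 4*x + 4 and u'(x)^2 = 81*x**4 + 108*x**3 + 18*x**2 - 12*x + 1.
Integrate each monomial from 0 to 5 using ∫_0^5 c·x^n dx = c·5^(n+1)/(n+1):
  ∫_0^5 u(x)^2 dx = ∫_0^5 (9*x^6 + 18*x^5 + 3*x^4 - 18*x^3 - 11*x^2 + 4*x + 4) dx. Term by term:
    ∫_0^5 9*x^6 dx = 703125/7;  ∫_0^5 18*x^5 dx = 46875;  ∫_0^5 3*x^4 dx = 1875;
    ∫_0^5 -18*x^3 dx = -5625/2;  ∫_0^5 -11*x^2 dx = -1375/3;  ∫_0^5 4*x dx = 50;
    ∫_0^5 4 dx = 20.
  Sum: 703125/7 + 46875 + 1875 − 5625/2 − 1375/3 + 50 + 20 = 6131815/42.
  ∫_0^5 u'(x)^2 dx = ∫_0^5 (81*x^4 + 108*x^3 + 18*x^2 - 12*x + 1) dx. Term by term:
    ∫_0^5 81*x^4 dx = 50625;  ∫_0^5 108*x^3 dx = 16875;  ∫_0^5 18*x^2 dx = 750;
    ∫_0^5 -12*x dx = -150;  ∫_0^5 1 dx = 5.
  Sum: 50625 + 16875 + 750 − 150 + 5 = 68105.
Adding: ||u||_{H^1}^2 = 6131815/42 + 68105 = 8992225/42.


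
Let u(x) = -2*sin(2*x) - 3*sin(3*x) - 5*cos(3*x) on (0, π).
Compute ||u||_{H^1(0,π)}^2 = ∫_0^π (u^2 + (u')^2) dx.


||u||_{H^1(0,π)}^2 = -160 + 180*π

u'(x) = 15*sin(3*x) - 4*cos(2*x) - 9*cos(3*x).
Expand u² and (u')² and integrate term by term on (0, π), using: for integers n ≥ 1, ∫_0^π sin²(nx) dx = ∫_0^π cos²(nx) dx = π/2; for n ≠ n', ∫_0^π sin(nx)sin(n'x) dx = ∫_0^π cos(nx)cos(n'x) dx = 0; and by product-to-sum, ∫_0^π sin(nx)cos(n'x) dx = ½∫_0^π [sin((n+n')x) + sin((n−n')x)] dx, which is 0 when n+n' is even and 2n/(n²−n'²) when n+n' is odd (it need not vanish on (0, π)).
  u² squared terms: (-5)²·∫cos(3x)² dx = 25·π/2 = 25*π/2;  (-3)²·∫sin(3x)² dx = 9·π/2 = 9*π/2;  (-2)²·∫sin(2x)² dx = 4·π/2 = 2*π.
  u² cross terms: 2·(-5)·(-3)·∫cos(3x)·sin(3x) dx = 30·(0) = 0;  2·(-5)·(-2)·∫cos(3x)·sin(2x) dx = 20·(-4/5) = -16;  2·(-3)·(-2)·∫sin(3x)·sin(2x) dx = 12·(0) = 0.
  So ∫_0^π u² dx = 25*π/2 + 9*π/2 + 2*π + 0 − 16 + 0 = -16 + 19*π.
  (u')² squared terms: (-9)²·∫cos(3x)² dx = 81·π/2 = 81*π/2;  (-4)²·∫cos(2x)² dx = 16·π/2 = 8*π;  (15)²·∫sin(3x)² dx = 225·π/2 = 225*π/2.
  (u')² cross terms: 2·(-9)·(-4)·∫cos(3x)·cos(2x) dx = 72·(0) = 0;  2·(-9)·(15)·∫cos(3x)·sin(3x) dx = -270·(0) = 0;  2·(-4)·(15)·∫cos(2x)·sin(3x) dx = -120·(6/5) = -144.
  So ∫_0^π (u')² dx = 81*π/2 + 8*π + 225*π/2 + 0 + 0 − 144 = -144 + 161*π.
||u||_{H^1}^2 = (-16 + 19*π) + (-144 + 161*π) = -160 + 180*π.


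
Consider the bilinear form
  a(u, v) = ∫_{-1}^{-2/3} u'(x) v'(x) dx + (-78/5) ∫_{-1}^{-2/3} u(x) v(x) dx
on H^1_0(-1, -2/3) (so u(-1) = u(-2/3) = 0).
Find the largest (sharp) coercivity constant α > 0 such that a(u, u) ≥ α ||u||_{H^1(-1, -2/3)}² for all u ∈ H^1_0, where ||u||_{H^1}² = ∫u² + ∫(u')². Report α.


α = 3*(-26 + 15*π^2)/(5*(1 + 9*π^2))

Coercivity of a(·,·) on H^1_0(-1, -2/3) means a(u, u) ≥ α ||u||_{H^1}² for every u ∈ H^1_0.
The interval has length L = 1/3, and Poincaré/coercivity depend only on L. Here a(u, u) = ∫(u')² + (-78/5)·∫u².
Here c = -78/5 < 0 with |c| < (π/L)² = 9*π^2, so coercivity still holds. The condition a(u,u) ≥ α||u||_{H^1}² reads (1−α)∫(u')² ≥ (α−c)∫u². Any admissible α is ≤ 1 (rapidly oscillating u have ∫u²/∫(u')² → 0), and α = 1 would force 0 ≥ (1−c)∫u², impossible since c < 1; so 1−α > 0. By the sharp Poincaré inequality on H^1_0 of an interval of length L, ∫(u')² ≥ (π/L)²∫u² with equality for the first sine mode sin(π(x−x₀)/L) (x₀ the left endpoint), so the inequality holds for all u iff (1−α)(π/L)² ≥ α − c, i.e. α ≤ ((π/L)² + c)/((π/L)² + 1) = (1 + c(L/π)²)/(1 + (L/π)²). (Direct route, valid since c ≤ 0: Poincaré gives c∫u² ≥ c(L/π)²∫(u')², so a(u,u) ≥ (1 + c(L/π)²)∫(u')², while ||u||_{H^1}² ≤ (1 + (L/π)²)∫(u')²; dividing yields the same α.) With (π/L)² = 9*π^2 and c = -78/5, the largest admissible constant is α = ((π/L)² + c)/((π/L)² + 1).
Simplifying, α = 3*(-26 + 15*π^2)/(5*(1 + 9*π^2)).


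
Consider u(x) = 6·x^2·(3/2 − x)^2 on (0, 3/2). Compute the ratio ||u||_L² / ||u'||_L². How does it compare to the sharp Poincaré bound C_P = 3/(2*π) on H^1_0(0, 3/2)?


||u||_L² / ||u'||_L² = sqrt(3)/4 < C_P = 3/(2*π).

u(x) = 6·x^2·(3/2 − x)^2, so u'(x) = 3*x*(2*x - 3)*(4*x - 3).
u(x) = 6·x^2·(3/2 − x)^2 vanishes at x = 0 and x = 3/2, so u ∈ H^1_0(0, 3/2). Differentiate via the product rule and integrate the resulting polynomials term by term.
  ∫_0^3/2 u² dx = ∫_0^3/2 (36*x^8 - 216*x^7 + 486*x^6 - 486*x^5 + 729*x^4/4) dx. Term by term:
    ∫_0^3/2 36*x^8 dx = 19683/128;  ∫_0^3/2 -216*x^7 dx = -177147/256;  ∫_0^3/2 486*x^6 dx = 531441/448;
    ∫_0^3/2 -486*x^5 dx = -59049/64;  ∫_0^3/2 729*x^4/4 dx = 177147/640.
  Sum: 19683/128 − 177147/256 + 531441/448 − 59049/64 + 177147/640 = 19683/8960.
  ∫_0^3/2 (u')² dx = ∫_0^3/2 (576*x^6 - 2592*x^5 + 4212*x^4 - 2916*x^3 + 729*x^2) dx. Term by term:
    ∫_0^3/2 576*x^6 dx = 19683/14;  ∫_0^3/2 -2592*x^5 dx = -19683/4;  ∫_0^3/2 4212*x^4 dx = 255879/40;
    ∫_0^3/2 -2916*x^3 dx = -59049/16;  ∫_0^3/2 729*x^2 dx = 6561/8.
  Sum: 19683/14 − 19683/4 + 255879/40 − 59049/16 + 6561/8 = 6561/560.
∫_0^3/2 u² dx = 19683/8960, so ||u||_L² = 81*sqrt(105)/560.
∫_0^3/2 (u')² dx = 6561/560, so ||u'||_L² = 81*sqrt(35)/140.
Ratio ||u||_L² / ||u'||_L² = sqrt(3)/4.
Sharp Poincaré constant on H^1_0(0, 3/2) is C_P = L/π = 3/(2*π), achieved by sin(2*π/3·x).
A polynomial bump cannot attain the sharp Poincaré constant (only the first sine eigenfunction does), so the ratio is strictly less than C_P, consistent with ||u||_L² ≤ C_P ||u'||_L².


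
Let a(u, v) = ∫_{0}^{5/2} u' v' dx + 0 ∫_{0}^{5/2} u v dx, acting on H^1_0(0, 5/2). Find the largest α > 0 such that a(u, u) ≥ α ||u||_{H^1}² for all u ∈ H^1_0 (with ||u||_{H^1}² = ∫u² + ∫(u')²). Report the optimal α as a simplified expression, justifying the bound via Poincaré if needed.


α = 4*π^2/(25 + 4*π^2)

Coercivity of a(·,·) on H^1_0(0, 5/2) means a(u, u) ≥ α ||u||_{H^1}² for every u ∈ H^1_0.
The interval has length L = 5/2, and Poincaré/coercivity depend only on L. Here a(u, u) = ∫(u')² + (0)·∫u².
Here c = 0, so a(u,u) = ∫(u')² alone. The condition a(u,u) ≥ α||u||_{H^1}² reads (1−α)∫(u')² ≥ (α−c)∫u². Any admissible α is ≤ 1 (rapidly oscillating u have ∫u²/∫(u')² → 0), and α = 1 would force 0 ≥ (1−c)∫u², impossible since c < 1; so 1−α > 0. By the sharp Poincaré inequality on H^1_0 of an interval of length L, ∫(u')² ≥ (π/L)²∫u² with equality for the first sine mode sin(π(x−x₀)/L) (x₀ the left endpoint), so the inequality holds for all u iff (1−α)(π/L)² ≥ α − c, i.e. α ≤ ((π/L)² + c)/((π/L)² + 1) = (1 + c(L/π)²)/(1 + (L/π)²). (Direct route, valid since c ≤ 0: Poincaré gives c∫u² ≥ c(L/π)²∫(u')², so a(u,u) ≥ (1 + c(L/π)²)∫(u')², while ||u||_{H^1}² ≤ (1 + (L/π)²)∫(u')²; dividing yields the same α.) With (π/L)² = 4*π^2/25 and c = 0, the largest admissible constant is α = ((π/L)² + c)/((π/L)² + 1).
Simplifying, α = 4*π^2/(25 + 4*π^2).


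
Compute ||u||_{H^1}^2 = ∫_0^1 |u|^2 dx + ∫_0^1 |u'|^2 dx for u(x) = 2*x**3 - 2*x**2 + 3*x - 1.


||u||_{H^1}^2 = 1082/105

The H^1 norm (squared) on an interval (0, L) is
  ||u||_{H^1}^2 = ∫_0^L u(x)^2 dx + ∫_0^L u'(x)^2 dx.
Compute u'(x) = 6*x**2 - 4*x + 3.
Then u(x)^2 = 4*x**6 - 8*x**5 + 16*x**4 - 16*x**3 + 13*x**2 - 6*x + 1 and u'(x)^2 = 36*x**4 - 48*x**3 + 52*x**2 - 24*x + 9.
Integrate each monomial from 0 to 1 using ∫_0^1 c·x^n dx = c·1^(n+1)/(n+1):
  ∫_0^1 u(x)^2 dx = ∫_0^1 (4*x^6 - 8*x^5 + 16*x^4 - 16*x^3 + 13*x^2 - 6*x + 1) dx. Term by term:
    ∫_0^1 4*x^6 dx = 4/7;  ∫_0^1 -8*x^5 dx = -4/3;  ∫_0^1 16*x^4 dx = 16/5;
    ∫_0^1 -16*x^3 dx = -4;  ∫_0^1 13*x^2 dx = 13/3;  ∫_0^1 -6*x dx = -3;
    ∫_0^1 1 dx = 1.
  Sum: 4/7 − 4/3 + 16/5 − 4 + 13/3 − 3 + 1 = 27/35.
  ∫_0^1 u'(x)^2 dx = ∫_0^1 (36*x^4 - 48*x^3 + 52*x^2 - 24*x + 9) dx. Term by term:
    ∫_0^1 36*x^4 dx = 36/5;  ∫_0^1 -48*x^3 dx = -12;  ∫_0^1 52*x^2 dx = 52/3;
    ∫_0^1 -24*x dx = -12;  ∫_0^1 9 dx = 9.
  Sum: 36/5 − 12 + 52/3 − 12 + 9 = 143/15.
Adding: ||u||_{H^1}^2 = 27/35 + 143/15 = 1082/105.


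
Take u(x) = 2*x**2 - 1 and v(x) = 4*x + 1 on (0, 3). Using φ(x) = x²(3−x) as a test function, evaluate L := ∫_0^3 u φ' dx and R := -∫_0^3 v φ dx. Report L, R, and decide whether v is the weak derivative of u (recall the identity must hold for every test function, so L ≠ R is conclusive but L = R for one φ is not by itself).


LHS = -243/5, RHS = -1107/20. No, v is not the weak derivative of u.

u(x) = 2*x**2 - 1, classical derivative u'(x) = 4*x.
φ(x) = x²(3−x), so φ'(x) = 3*x*(2 - x).
Note φ(0) = φ(3) = 0, so the boundary term u·φ vanishes.
LHS = ∫_0^3 u(x) φ'(x) dx = ∫_0^3 (-6*x^4 + 12*x^3 + 3*x^2 - 6*x) dx. Term by term:
  ∫_0^3 -6*x^4 dx = -1458/5;  ∫_0^3 12*x^3 dx = 243;  ∫_0^3 3*x^2 dx = 27;
  ∫_0^3 -6*x dx = -27.
Sum: -1458/5 + 243 + 27 − 27 = -243/5.
So LHS = -243/5.
∫_0^3 v(x) φ(x) dx = ∫_0^3 (-4*x^4 + 11*x^3 + 3*x^2) dx. Term by term:
  ∫_0^3 -4*x^4 dx = -972/5;  ∫_0^3 11*x^3 dx = 891/4;  ∫_0^3 3*x^2 dx = 27.
Sum: -972/5 + 891/4 + 27 = 1107/20.
So RHS = -∫_0^3 v(x) φ(x) dx = -1107/20.
LHS − RHS = 27/4 ≠ 0, so the identity fails.
(For a valid weak derivative the identity must hold for EVERY test function, in particular this one. The failure shows v is NOT the weak derivative of u.)
Correct weak derivative would be u'(x) = 4*x.


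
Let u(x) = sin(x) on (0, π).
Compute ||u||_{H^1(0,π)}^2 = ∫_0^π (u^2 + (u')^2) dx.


||u||_{H^1(0,π)}^2 = π

u'(x) = cos(x).
Expand u² and (u')² and integrate term by term on (0, π), using: for integers n ≥ 1, ∫_0^π sin²(nx) dx = ∫_0^π cos²(nx) dx = π/2; for n ≠ n', ∫_0^π sin(nx)sin(n'x) dx = ∫_0^π cos(nx)cos(n'x) dx = 0; and by product-to-sum, ∫_0^π sin(nx)cos(n'x) dx = ½∫_0^π [sin((n+n')x) + sin((n−n')x)] dx, which is 0 when n+n' is even and 2n/(n²−n'²) when n+n' is odd (it need not vanish on (0, π)).
  u² squared terms: (1)²·∫sin(x)² dx = 1·π/2 = π/2.
  So ∫_0^π u² dx = π/2.
  (u')² squared terms: (1)²·∫cos(x)² dx = 1·π/2 = π/2.
  So ∫_0^π (u')² dx = π/2.
||u||_{H^1}^2 = (π/2) + (π/2) = π.


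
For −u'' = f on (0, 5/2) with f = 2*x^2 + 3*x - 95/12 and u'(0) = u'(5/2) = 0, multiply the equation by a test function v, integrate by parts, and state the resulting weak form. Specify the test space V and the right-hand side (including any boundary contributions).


V = H^1(0, 5/2) (no boundary constraint on v; u is determined up to an additive constant); weak form: ∫_0^5/2 u'v' dx = ∫_0^5/2 (2*x^2 + 3*x - 95/12) v dx for all v ∈ V.

Multiply both sides by a test function v and integrate from 0 to 5/2:
  ∫_0^5/2 −u''(x) v(x) dx = ∫_0^5/2 f(x) v(x) dx.
Integrate the LHS by parts once:
  ∫_0^5/2 −u'' v dx = −[u'(x) v(x)]_0^5/2 + ∫_0^5/2 u'(x) v'(x) dx.
Thus ∫_0^5/2 u'(x) v'(x) dx = ∫_0^5/2 f(x) v(x) dx + [u'(x) v(x)]_0^5/2.
Choose V so that boundary terms are either known or forced to vanish.
u has homogeneous Neumann: u'(0) = u'(5/2) = 0. So [u' v]_0^5/2 = 0·v(5/2) − 0·v(0) = 0 for any v; take V = H^1(0, 5/2).
Weak formulation: find u (satisfying any essential BC) such that ∫_0^5/2 u'(x) v'(x) dx = ∫_0^5/2 f v dx for all v ∈ V (homogeneous Neumann, so boundary terms vanish).
Substituting f(x) = 2*x^2 + 3*x - 95/12, the right-hand side is ∫_0^5/2 (2*x^2 + 3*x - 95/12) v dx.
Compatibility check (pure Neumann): taking v ≡ 1 ∈ V gives 0 = ∫_0^5/2 f dx + (0) − (0), i.e. ∫_0^5/2 f dx must equal u'(0) − u'(5/2) = 0. Indeed ∫_0^5/2 (2*x^2 + 3*x - 95/12) dx = 0, so the data are compatible. The solution is then unique only up to an additive constant (fix it e.g. by requiring ∫_0^5/2 u dx = 0).


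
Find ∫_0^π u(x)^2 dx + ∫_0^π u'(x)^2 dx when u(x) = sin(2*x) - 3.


||u||_{H^1(0,π)}^2 = 23*π/2

u'(x) = 2*cos(2*x).
Expand u² and (u')² and integrate term by term on (0, π), using: for integers n ≥ 1, ∫_0^π sin²(nx) dx = ∫_0^π cos²(nx) dx = π/2; for n ≠ n', ∫_0^π sin(nx)sin(n'x) dx = ∫_0^π cos(nx)cos(n'x) dx = 0; and by product-to-sum, ∫_0^π sin(nx)cos(n'x) dx = ½∫_0^π [sin((n+n')x) + sin((n−n')x)] dx, which is 0 when n+n' is even and 2n/(n²−n'²) when n+n' is odd (it need not vanish on (0, π)). For the constant mode: ∫_0^π 1 dx = π, ∫_0^π cos(nx) dx = 0, ∫_0^π sin(nx) dx = (1−(−1)^n)/n.
  u² squared terms: (-3)²·∫1 dx = 9·π = 9*π;  (1)²·∫sin(2x)² dx = 1·π/2 = π/2.
  u² cross terms: 2·(-3)·(1)·∫1·sin(2x) dx = -6·(0) = 0.
  So ∫_0^π u² dx = 9*π + π/2 + 0 = 19*π/2.
  (u')² squared terms: (2)²·∫cos(2x)² dx = 4·π/2 = 2*π.
  So ∫_0^π (u')² dx = 2*π.
||u||_{H^1}^2 = (19*π/2) + (2*π) = 23*π/2.


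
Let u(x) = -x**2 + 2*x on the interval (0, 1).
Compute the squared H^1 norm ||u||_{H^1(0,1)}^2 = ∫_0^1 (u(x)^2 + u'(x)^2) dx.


||u||_{H^1}^2 = 28/15

The H^1 norm (squared) on an interval (0, L) is
  ||u||_{H^1}^2 = ∫_0^L u(x)^2 dx + ∫_0^L u'(x)^2 dx.
Compute u'(x) = 2 - 2*x.
Then u(x)^2 = x**4 - 4*x**3 + 4*x**2 and u'(x)^2 = 4*x**2 - 8*x + 4.
Integrate each monomial from 0 to 1 using ∫_0^1 c·x^n dx = c·1^(n+1)/(n+1):
  ∫_0^1 u(x)^2 dx = ∫_0^1 (x^4 - 4*x^3 + 4*x^2) dx. Term by term:
    ∫_0^1 x^4 dx = 1/5;  ∫_0^1 -4*x^3 dx = -1;  ∫_0^1 4*x^2 dx = 4/3.
  Sum: 1/5 − 1 + 4/3 = 8/15.
  ∫_0^1 u'(x)^2 dx = ∫_0^1 (4*x^2 - 8*x + 4) dx. Term by term:
    ∫_0^1 4*x^2 dx = 4/3;  ∫_0^1 -8*x dx = -4;  ∫_0^1 4 dx = 4.
  Sum: 4/3 − 4 + 4 = 4/3.
Adding: ||u||_{H^1}^2 = 8/15 + 4/3 = 28/15.


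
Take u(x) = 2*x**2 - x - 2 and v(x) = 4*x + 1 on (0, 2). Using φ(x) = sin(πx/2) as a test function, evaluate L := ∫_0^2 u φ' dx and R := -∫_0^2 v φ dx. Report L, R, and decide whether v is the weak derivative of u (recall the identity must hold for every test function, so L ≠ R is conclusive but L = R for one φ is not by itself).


LHS = -12/π, RHS = -20/π. No, v is not the weak derivative of u.

u(x) = 2*x**2 - x - 2, classical derivative u'(x) = 4*x - 1.
φ(x) = sin(πx/2), so φ'(x) = π*cos(π*x/2)/2.
Note φ(0) = φ(2) = 0, so the boundary term u·φ vanishes.
LHS = ∫_0^2 u(x) φ'(x) dx = ∫_0^2 (π*x^2*cos(π*x/2) - π*x*cos(π*x/2)/2 - π*cos(π*x/2)) dx. Term by term:
  ∫_0^2 -π*cos(π*x/2) dx = 0;  ∫_0^2 π*x^2*cos(π*x/2) dx = -16/π;  ∫_0^2 -π*x*cos(π*x/2)/2 dx = 4/π.
Sum: 0 − 16/π + 4/π = -12/π.
So LHS = -12/π.
∫_0^2 v(x) φ(x) dx = ∫_0^2 (4*x*sin(π*x/2) + sin(π*x/2)) dx. Term by term:
  ∫_0^2 4*x*sin(π*x/2) dx = 16/π;  ∫_0^2 sin(π*x/2) dx = 4/π.
Sum: 16/π + 4/π = 20/π.
So RHS = -∫_0^2 v(x) φ(x) dx = -20/π.
LHS − RHS = 8/π ≠ 0, so the identity fails.
(For a valid weak derivative the identity must hold for EVERY test function, in particular this one. The failure shows v is NOT the weak derivative of u.)
Correct weak derivative would be u'(x) = 4*x - 1.


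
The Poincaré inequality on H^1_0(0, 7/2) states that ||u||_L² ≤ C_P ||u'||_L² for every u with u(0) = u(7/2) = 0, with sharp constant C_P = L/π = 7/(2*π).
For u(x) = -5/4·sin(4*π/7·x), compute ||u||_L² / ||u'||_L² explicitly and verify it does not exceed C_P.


||u||_L² / ||u'||_L² = 7/(4*π) < C_P = 7/(2*π).

u(x) = -5/4·sin(4*π/7·x), so u'(x) = -5*π*cos(4*π*x/7)/7.
Writing u(x) = A·sin(kπx/L) with A = -5/4 and k = 2, use ∫_0^L sin²(kπx/L) dx = L/2 and ∫_0^L cos²(kπx/L) dx = L/2.
u² = 25/16·sin²(4*π/7·x) and (u')² = 25*π^2/49·cos²(4*π/7·x), and each of sin², cos² integrates to L/2 = 7/4 over (0, 7/2).
∫_0^7/2 u² dx = 175/64, so ||u||_L² = 5*sqrt(7)/8.
∫_0^7/2 (u')² dx = 25*π^2/28, so ||u'||_L² = 5*sqrt(7)*π/14.
Ratio ||u||_L² / ||u'||_L² = 7/(4*π).
Sharp Poincaré constant on H^1_0(0, 7/2) is C_P = L/π = 7/(2*π), achieved by sin(2*π/7·x).
This is the k = 2 harmonic; the ratio L/(kπ) is strictly less than C_P = L/π, consistent with the sharp inequality ||u||_L² ≤ C_P ||u'||_L².


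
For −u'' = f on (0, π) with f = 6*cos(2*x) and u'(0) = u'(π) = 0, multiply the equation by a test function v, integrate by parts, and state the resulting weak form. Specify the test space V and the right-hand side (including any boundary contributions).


V = H^1(0, π) (no boundary constraint on v; u is determined up to an additive constant); weak form: ∫_0^π u'v' dx = ∫_0^π (6*cos(2*x)) v dx for all v ∈ V.

Multiply both sides by a test function v and integrate from 0 to π:
  ∫_0^π −u''(x) v(x) dx = ∫_0^π f(x) v(x) dx.
Integrate the LHS by parts once:
  ∫_0^π −u'' v dx = −[u'(x) v(x)]_0^π + ∫_0^π u'(x) v'(x) dx.
Thus ∫_0^π u'(x) v'(x) dx = ∫_0^π f(x) v(x) dx + [u'(x) v(x)]_0^π.
Choose V so that boundary terms are either known or forced to vanish.
u has homogeneous Neumann: u'(0) = u'(π) = 0. So [u' v]_0^π = 0·v(π) − 0·v(0) = 0 for any v; take V = H^1(0, π).
Weak formulation: find u (satisfying any essential BC) such that ∫_0^π u'(x) v'(x) dx = ∫_0^π f v dx for all v ∈ V (homogeneous Neumann, so boundary terms vanish).
Substituting f(x) = 6*cos(2*x), the right-hand side is ∫_0^π (6*cos(2*x)) v dx.
Compatibility check (pure Neumann): taking v ≡ 1 ∈ V gives 0 = ∫_0^π f dx + (0) − (0), i.e. ∫_0^π f dx must equal u'(0) − u'(π) = 0. Indeed ∫_0^π (6*cos(2*x)) dx = 0, so the data are compatible. The solution is then unique only up to an additive constant (fix it e.g. by requiring ∫_0^π u dx = 0).


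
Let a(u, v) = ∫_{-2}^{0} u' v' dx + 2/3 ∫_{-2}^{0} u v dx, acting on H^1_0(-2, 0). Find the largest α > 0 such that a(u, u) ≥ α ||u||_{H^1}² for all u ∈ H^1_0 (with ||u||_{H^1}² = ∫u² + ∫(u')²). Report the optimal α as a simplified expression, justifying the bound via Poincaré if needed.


α = (8/3 + π^2)/(4 + π^2)

Coercivity of a(·,·) on H^1_0(-2, 0) means a(u, u) ≥ α ||u||_{H^1}² for every u ∈ H^1_0.
The interval has length L = 2, and Poincaré/coercivity depend only on L. Here a(u, u) = ∫(u')² + (2/3)·∫u².
Here 0 < c = 2/3 < 1. The condition a(u,u) ≥ α||u||_{H^1}² reads (1−α)∫(u')² ≥ (α−c)∫u². Any admissible α is ≤ 1 (rapidly oscillating u have ∫u²/∫(u')² → 0), and α = 1 would force 0 ≥ (1−c)∫u², impossible since c < 1; so 1−α > 0. By the sharp Poincaré inequality on H^1_0 of an interval of length L, ∫(u')² ≥ (π/L)²∫u² with equality for the first sine mode sin(π(x−x₀)/L) (x₀ the left endpoint), so the inequality holds for all u iff (1−α)(π/L)² ≥ α − c, i.e. α ≤ ((π/L)² + c)/((π/L)² + 1) = (1 + c(L/π)²)/(1 + (L/π)²). With (π/L)² = π^2/4 and c = 2/3, the largest admissible constant is α = ((π/L)² + c)/((π/L)² + 1).
Simplifying, α = (8/3 + π^2)/(4 + π^2).


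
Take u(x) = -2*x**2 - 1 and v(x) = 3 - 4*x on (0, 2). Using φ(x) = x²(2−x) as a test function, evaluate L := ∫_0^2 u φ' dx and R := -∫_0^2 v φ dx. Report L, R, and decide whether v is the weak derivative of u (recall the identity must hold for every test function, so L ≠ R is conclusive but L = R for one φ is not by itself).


LHS = 32/5, RHS = 12/5. No, v is not the weak derivative of u.

u(x) = -2*x**2 - 1, classical derivative u'(x) = -4*x.
φ(x) = x²(2−x), so φ'(x) = x*(4 - 3*x).
Note φ(0) = φ(2) = 0, so the boundary term u·φ vanishes.
LHS = ∫_0^2 u(x) φ'(x) dx = ∫_0^2 (6*x^4 - 8*x^3 + 3*x^2 - 4*x) dx. Term by term:
  ∫_0^2 6*x^4 dx = 192/5;  ∫_0^2 -8*x^3 dx = -32;  ∫_0^2 3*x^2 dx = 8;
  ∫_0^2 -4*x dx = -8.
Sum: 192/5 − 32 + 8 − 8 = 32/5.
So LHS = 32/5.
∫_0^2 v(x) φ(x) dx = ∫_0^2 (4*x^4 - 11*x^3 + 6*x^2) dx. Term by term:
  ∫_0^2 4*x^4 dx = 128/5;  ∫_0^2 -11*x^3 dx = -44;  ∫_0^2 6*x^2 dx = 16.
Sum: 128/5 − 44 + 16 = -12/5.
So RHS = -∫_0^2 v(x) φ(x) dx = 12/5.
LHS − RHS = 4 ≠ 0, so the identity fails.
(For a valid weak derivative the identity must hold for EVERY test function, in particular this one. The failure shows v is NOT the weak derivative of u.)
Correct weak derivative would be u'(x) = -4*x.


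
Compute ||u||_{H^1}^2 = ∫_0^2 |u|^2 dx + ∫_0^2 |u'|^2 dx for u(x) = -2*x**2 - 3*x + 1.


||u||_{H^1}^2 = 928/5

The H^1 norm (squared) on an interval (0, L) is
  ||u||_{H^1}^2 = ∫_0^L u(x)^2 dx + ∫_0^L u'(x)^2 dx.
Compute u'(x) = -4*x - 3.
Then u(x)^2 = 4*x**4 + 12*x**3 + 5*x**2 - 6*x + 1 and u'(x)^2 = 16*x**2 + 24*x + 9.
Integrate each monomial from 0 to 2 using ∫_0^2 c·x^n dx = c·2^(n+1)/(n+1):
  ∫_0^2 u(x)^2 dx = ∫_0^2 (4*x^4 + 12*x^3 + 5*x^2 - 6*x + 1) dx. Term by term:
    ∫_0^2 4*x^4 dx = 128/5;  ∫_0^2 12*x^3 dx = 48;  ∫_0^2 5*x^2 dx = 40/3;
    ∫_0^2 -6*x dx = -12;  ∫_0^2 1 dx = 2.
  Sum: 128/5 + 48 + 40/3 − 12 + 2 = 1154/15.
  ∫_0^2 u'(x)^2 dx = ∫_0^2 (16*x^2 + 24*x + 9) dx. Term by term:
    ∫_0^2 16*x^2 dx = 128/3;  ∫_0^2 24*x dx = 48;  ∫_0^2 9 dx = 18.
  Sum: 128/3 + 48 + 18 = 326/3.
Adding: ||u||_{H^1}^2 = 1154/15 + 326/3 = 928/5.


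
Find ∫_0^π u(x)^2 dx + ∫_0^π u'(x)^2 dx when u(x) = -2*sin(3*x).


||u||_{H^1(0,π)}^2 = 20*π

u'(x) = -6*cos(3*x).
Expand u² and (u')² and integrate term by term on (0, π), using: for integers n ≥ 1, ∫_0^π sin²(nx) dx = ∫_0^π cos²(nx) dx = π/2; for n ≠ n', ∫_0^π sin(nx)sin(n'x) dx = ∫_0^π cos(nx)cos(n'x) dx = 0; and by product-to-sum, ∫_0^π sin(nx)cos(n'x) dx = ½∫_0^π [sin((n+n')x) + sin((n−n')x)] dx, which is 0 when n+n' is even and 2n/(n²−n'²) when n+n' is odd (it need not vanish on (0, π)).
  u² squared terms: (-2)²·∫sin(3x)² dx = 4·π/2 = 2*π.
  So ∫_0^π u² dx = 2*π.
  (u')² squared terms: (-6)²·∫cos(3x)² dx = 36·π/2 = 18*π.
  So ∫_0^π (u')² dx = 18*π.
||u||_{H^1}^2 = (2*π) + (18*π) = 20*π.


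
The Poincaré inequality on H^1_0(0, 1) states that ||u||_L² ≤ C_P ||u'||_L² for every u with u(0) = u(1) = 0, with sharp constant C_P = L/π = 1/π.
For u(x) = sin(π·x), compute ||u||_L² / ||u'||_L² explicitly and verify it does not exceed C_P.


||u||_L² / ||u'||_L² = 1/π = C_P.

u(x) = sin(π·x), so u'(x) = π*cos(π*x).
Writing u(x) = A·sin(kπx/L) with A = 1 and k = 1, use ∫_0^L sin²(kπx/L) dx = L/2 and ∫_0^L cos²(kπx/L) dx = L/2.
u² = 1·sin²(π·x) and (u')² = π^2·cos²(π·x), and each of sin², cos² integrates to L/2 = 1/2 over (0, 1).
∫_0^1 u² dx = 1/2, so ||u||_L² = sqrt(2)/2.
∫_0^1 (u')² dx = π^2/2, so ||u'||_L² = sqrt(2)*π/2.
Ratio ||u||_L² / ||u'||_L² = 1/π.
Sharp Poincaré constant on H^1_0(0, 1) is C_P = L/π = 1/π, achieved by sin(π·x).
This is the k = 1 eigenfunction (up to amplitude), so the ratio equals the sharp Poincaré constant exactly.


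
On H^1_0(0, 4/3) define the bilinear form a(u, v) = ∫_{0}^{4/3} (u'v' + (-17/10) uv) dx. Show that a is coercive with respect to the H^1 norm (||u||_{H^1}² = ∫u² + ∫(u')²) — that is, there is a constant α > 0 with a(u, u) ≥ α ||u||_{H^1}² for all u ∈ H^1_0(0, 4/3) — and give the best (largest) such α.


α = (-136 + 45*π^2)/(5*(16 + 9*π^2))

Coercivity of a(·,·) on H^1_0(0, 4/3) means a(u, u) ≥ α ||u||_{H^1}² for every u ∈ H^1_0.
The interval has length L = 4/3, and Poincaré/coercivity depend only on L. Here a(u, u) = ∫(u')² + (-17/10)·∫u².
Here c = -17/10 < 0 with |c| < (π/L)² = 9*π^2/16, so coercivity still holds. The condition a(u,u) ≥ α||u||_{H^1}² reads (1−α)∫(u')² ≥ (α−c)∫u². Any admissible α is ≤ 1 (rapidly oscillating u have ∫u²/∫(u')² → 0), and α = 1 would force 0 ≥ (1−c)∫u², impossible since c < 1; so 1−α > 0. By the sharp Poincaré inequality on H^1_0 of an interval of length L, ∫(u')² ≥ (π/L)²∫u² with equality for the first sine mode sin(π(x−x₀)/L) (x₀ the left endpoint), so the inequality holds for all u iff (1−α)(π/L)² ≥ α − c, i.e. α ≤ ((π/L)² + c)/((π/L)² + 1) = (1 + c(L/π)²)/(1 + (L/π)²). (Direct route, valid since c ≤ 0: Poincaré gives c∫u² ≥ c(L/π)²∫(u')², so a(u,u) ≥ (1 + c(L/π)²)∫(u')², while ||u||_{H^1}² ≤ (1 + (L/π)²)∫(u')²; dividing yields the same α.) With (π/L)² = 9*π^2/16 and c = -17/10, the largest admissible constant is α = ((π/L)² + c)/((π/L)² + 1).
Simplifying, α = (-136 + 45*π^2)/(5*(16 + 9*π^2)).


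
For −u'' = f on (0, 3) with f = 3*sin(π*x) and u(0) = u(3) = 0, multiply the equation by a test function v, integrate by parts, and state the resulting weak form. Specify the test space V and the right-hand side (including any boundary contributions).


V = H^1_0(0, 3) (so v(0) = v(3) = 0); weak form: ∫_0^3 u'v' dx = ∫_0^3 (3*sin(π*x)) v dx for all v ∈ V.

Multiply both sides by a test function v and integrate from 0 to 3:
  ∫_0^3 −u''(x) v(x) dx = ∫_0^3 f(x) v(x) dx.
Integrate the LHS by parts once:
  ∫_0^3 −u'' v dx = −[u'(x) v(x)]_0^3 + ∫_0^3 u'(x) v'(x) dx.
Thus ∫_0^3 u'(x) v'(x) dx = ∫_0^3 f(x) v(x) dx + [u'(x) v(x)]_0^3.
Choose V so that boundary terms are either known or forced to vanish.
u is Dirichlet: u(0) = u(3) = 0. Let V = H^1_0(0, 3); then v(0) = v(3) = 0, and [u' v]_0^3 = 0.
Weak formulation: find u (satisfying any essential BC) such that ∫_0^3 u'(x) v'(x) dx = ∫_0^3 f v dx for all v ∈ V.
Substituting f(x) = 3*sin(π*x), the right-hand side is ∫_0^3 (3*sin(π*x)) v dx.


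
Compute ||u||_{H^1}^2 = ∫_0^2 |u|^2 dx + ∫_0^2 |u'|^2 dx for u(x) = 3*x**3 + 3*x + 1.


||u||_{H^1}^2 = 35776/35

The H^1 norm (squared) on an interval (0, L) is
  ||u||_{H^1}^2 = ∫_0^L u(x)^2 dx + ∫_0^L u'(x)^2 dx.
Compute u'(x) = 9*x**2 + 3.
Then u(x)^2 = 9*x**6 + 18*x**4 + 6*x**3 + 9*x**2 + 6*x + 1 and u'(x)^2 = 81*x**4 + 54*x**2 + 9.
Integrate each monomial from 0 to 2 using ∫_0^2 c·x^n dx = c·2^(n+1)/(n+1):
  ∫_0^2 u(x)^2 dx = ∫_0^2 (9*x^6 + 18*x^4 + 6*x^3 + 9*x^2 + 6*x + 1) dx. Term by term:
    ∫_0^2 9*x^6 dx = 1152/7;  ∫_0^2 18*x^4 dx = 576/5;  ∫_0^2 6*x^3 dx = 24;
    ∫_0^2 9*x^2 dx = 24;  ∫_0^2 6*x dx = 12;  ∫_0^2 1 dx = 2.
  Sum: 1152/7 + 576/5 + 24 + 24 + 12 + 2 = 11962/35.
  ∫_0^2 u'(x)^2 dx = ∫_0^2 (81*x^4 + 54*x^2 + 9) dx. Term by term:
    ∫_0^2 81*x^4 dx = 2592/5;  ∫_0^2 54*x^2 dx = 144;  ∫_0^2 9 dx = 18.
  Sum: 2592/5 + 144 + 18 = 3402/5.
Adding: ||u||_{H^1}^2 = 11962/35 + 3402/5 = 35776/35.


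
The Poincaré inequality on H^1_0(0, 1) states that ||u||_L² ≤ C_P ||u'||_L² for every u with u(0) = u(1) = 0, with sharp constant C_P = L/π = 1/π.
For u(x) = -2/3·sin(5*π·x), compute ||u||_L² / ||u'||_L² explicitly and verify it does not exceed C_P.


||u||_L² / ||u'||_L² = 1/(5*π) < C_P = 1/π.

u(x) = -2/3·sin(5*π·x), so u'(x) = -10*π*cos(5*π*x)/3.
Writing u(x) = A·sin(kπx/L) with A = -2/3 and k = 5, use ∫_0^L sin²(kπx/L) dx = L/2 and ∫_0^L cos²(kπx/L) dx = L/2.
u² = 4/9·sin²(5*π·x) and (u')² = 100*π^2/9·cos²(5*π·x), and each of sin², cos² integrates to L/2 = 1/2 over (0, 1).
∫_0^1 u² dx = 2/9, so ||u||_L² = sqrt(2)/3.
∫_0^1 (u')² dx = 50*π^2/9, so ||u'||_L² = 5*sqrt(2)*π/3.
Ratio ||u||_L² / ||u'||_L² = 1/(5*π).
Sharp Poincaré constant on H^1_0(0, 1) is C_P = L/π = 1/π, achieved by sin(π·x).
This is the k = 5 harmonic; the ratio L/(kπ) is strictly less than C_P = L/π, consistent with the sharp inequality ||u||_L² ≤ C_P ||u'||_L².


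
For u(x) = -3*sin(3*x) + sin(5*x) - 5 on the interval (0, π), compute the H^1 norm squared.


||u||_{H^1(0,π)}^2 = 16 + 83*π

u'(x) = -9*cos(3*x) + 5*cos(5*x).
Expand u² and (u')² and integrate term by term on (0, π), using: for integers n ≥ 1, ∫_0^π sin²(nx) dx = ∫_0^π cos²(nx) dx = π/2; for n ≠ n', ∫_0^π sin(nx)sin(n'x) dx = ∫_0^π cos(nx)cos(n'x) dx = 0; and by product-to-sum, ∫_0^π sin(nx)cos(n'x) dx = ½∫_0^π [sin((n+n')x) + sin((n−n')x)] dx, which is 0 when n+n' is even and 2n/(n²−n'²) when n+n' is odd (it need not vanish on (0, π)). For the constant mode: ∫_0^π 1 dx = π, ∫_0^π cos(nx) dx = 0, ∫_0^π sin(nx) dx = (1−(−1)^n)/n.
  u² squared terms: (-5)²·∫1 dx = 25·π = 25*π;  (-3)²·∫sin(3x)² dx = 9·π/2 = 9*π/2;  (1)²·∫sin(5x)² dx = 1·π/2 = π/2.
  u² cross terms: 2·(-5)·(-3)·∫1·sin(3x) dx = 30·(2/3) = 20;  2·(-5)·(1)·∫1·sin(5x) dx = -10·(2/5) = -4;  2·(-3)·(1)·∫sin(3x)·sin(5x) dx = -6·(0) = 0.
  So ∫_0^π u² dx = 25*π + 9*π/2 + π/2 + 20 − 4 + 0 = 16 + 30*π.
  (u')² squared terms: (-9)²·∫cos(3x)² dx = 81·π/2 = 81*π/2;  (5)²·∫cos(5x)² dx = 25·π/2 = 25*π/2.
  (u')² cross terms: 2·(-9)·(5)·∫cos(3x)·cos(5x) dx = -90·(0) = 0.
  So ∫_0^π (u')² dx = 81*π/2 + 25*π/2 + 0 = 53*π.
||u||_{H^1}^2 = (16 + 30*π) + (53*π) = 16 + 83*π.


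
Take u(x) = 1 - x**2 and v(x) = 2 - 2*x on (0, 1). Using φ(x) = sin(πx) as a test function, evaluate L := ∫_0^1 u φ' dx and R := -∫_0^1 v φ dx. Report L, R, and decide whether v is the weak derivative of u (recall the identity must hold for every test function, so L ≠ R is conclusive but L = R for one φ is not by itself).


LHS = 2/π, RHS = -2/π. No, v is not the weak derivative of u.

u(x) = 1 - x**2, classical derivative u'(x) = -2*x.
φ(x) = sin(πx), so φ'(x) = π*cos(π*x).
Note φ(0) = φ(1) = 0, so the boundary term u·φ vanishes.
LHS = ∫_0^1 u(x) φ'(x) dx = ∫_0^1 (-π*x^2*cos(π*x) + π*cos(π*x)) dx. Term by term:
  ∫_0^1 π*cos(π*x) dx = 0;  ∫_0^1 -π*x^2*cos(π*x) dx = 2/π.
Sum: 0 + 2/π = 2/π.
So LHS = 2/π.
∫_0^1 v(x) φ(x) dx = ∫_0^1 (-2*x*sin(π*x) + 2*sin(π*x)) dx. Term by term:
  ∫_0^1 2*sin(π*x) dx = 4/π;  ∫_0^1 -2*x*sin(π*x) dx = -2/π.
Sum: 4/π − 2/π = 2/π.
So RHS = -∫_0^1 v(x) φ(x) dx = -2/π.
LHS − RHS = 4/π ≠ 0, so the identity fails.
(For a valid weak derivative the identity must hold for EVERY test function, in particular this one. The failure shows v is NOT the weak derivative of u.)
Correct weak derivative would be u'(x) = -2*x.


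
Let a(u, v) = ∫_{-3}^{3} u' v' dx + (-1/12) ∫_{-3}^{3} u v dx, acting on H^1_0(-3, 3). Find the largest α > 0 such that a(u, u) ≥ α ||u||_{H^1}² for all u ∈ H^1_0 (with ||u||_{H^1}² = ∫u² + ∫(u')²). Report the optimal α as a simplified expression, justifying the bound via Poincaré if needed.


α = (-3 + π^2)/(π^2 + 36)

Coercivity of a(·,·) on H^1_0(-3, 3) means a(u, u) ≥ α ||u||_{H^1}² for every u ∈ H^1_0.
The interval has length L = 6, and Poincaré/coercivity depend only on L. Here a(u, u) = ∫(u')² + (-1/12)·∫u².
Here c = -1/12 < 0 with |c| < (π/L)² = π^2/36, so coercivity still holds. The condition a(u,u) ≥ α||u||_{H^1}² reads (1−α)∫(u')² ≥ (α−c)∫u². Any admissible α is ≤ 1 (rapidly oscillating u have ∫u²/∫(u')² → 0), and α = 1 would force 0 ≥ (1−c)∫u², impossible since c < 1; so 1−α > 0. By the sharp Poincaré inequality on H^1_0 of an interval of length L, ∫(u')² ≥ (π/L)²∫u² with equality for the first sine mode sin(π(x−x₀)/L) (x₀ the left endpoint), so the inequality holds for all u iff (1−α)(π/L)² ≥ α − c, i.e. α ≤ ((π/L)² + c)/((π/L)² + 1) = (1 + c(L/π)²)/(1 + (L/π)²). (Direct route, valid since c ≤ 0: Poincaré gives c∫u² ≥ c(L/π)²∫(u')², so a(u,u) ≥ (1 + c(L/π)²)∫(u')², while ||u||_{H^1}² ≤ (1 + (L/π)²)∫(u')²; dividing yields the same α.) With (π/L)² = π^2/36 and c = -1/12, the largest admissible constant is α = ((π/L)² + c)/((π/L)² + 1).
Simplifying, α = (-3 + π^2)/(π^2 + 36).


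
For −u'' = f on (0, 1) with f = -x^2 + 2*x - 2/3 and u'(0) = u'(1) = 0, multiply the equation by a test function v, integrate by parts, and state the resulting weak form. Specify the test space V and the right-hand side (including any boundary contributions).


V = H^1(0, 1) (no boundary constraint on v; u is determined up to an additive constant); weak form: ∫_0^1 u'v' dx = ∫_0^1 (-x^2 + 2*x - 2/3) v dx for all v ∈ V.

Multiply both sides by a test function v and integrate from 0 to 1:
  ∫_0^1 −u''(x) v(x) dx = ∫_0^1 f(x) v(x) dx.
Integrate the LHS by parts once:
  ∫_0^1 −u'' v dx = −[u'(x) v(x)]_0^1 + ∫_0^1 u'(x) v'(x) dx.
Thus ∫_0^1 u'(x) v'(x) dx = ∫_0^1 f(x) v(x) dx + [u'(x) v(x)]_0^1.
Choose V so that boundary terms are either known or forced to vanish.
u has homogeneous Neumann: u'(0) = u'(1) = 0. So [u' v]_0^1 = 0·v(1) − 0·v(0) = 0 for any v; take V = H^1(0, 1).
Weak formulation: find u (satisfying any essential BC) such that ∫_0^1 u'(x) v'(x) dx = ∫_0^1 f v dx for all v ∈ V (homogeneous Neumann, so boundary terms vanish).
Substituting f(x) = -x^2 + 2*x - 2/3, the right-hand side is ∫_0^1 (-x^2 + 2*x - 2/3) v dx.
Compatibility check (pure Neumann): taking v ≡ 1 ∈ V gives 0 = ∫_0^1 f dx + (0) − (0), i.e. ∫_0^1 f dx must equal u'(0) − u'(1) = 0. Indeed ∫_0^1 (-x^2 + 2*x - 2/3) dx = 0, so the data are compatible. The solution is then unique only up to an additive constant (fix it e.g. by requiring ∫_0^1 u dx = 0).


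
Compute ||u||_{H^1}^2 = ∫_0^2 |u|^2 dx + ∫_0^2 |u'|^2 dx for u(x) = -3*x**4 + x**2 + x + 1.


||u||_{H^1}^2 = 270784/105

The H^1 norm (squared) on an interval (0, L) is
  ||u||_{H^1}^2 = ∫_0^L u(x)^2 dx + ∫_0^L u'(x)^2 dx.
Compute u'(x) = -12*x**3 + 2*x + 1.
Then u(x)^2 = 9*x**8 - 6*x**6 - 6*x**5 - 5*x**4 + 2*x**3 + 3*x**2 + 2*x + 1 and u'(x)^2 = 144*x**6 - 48*x**4 - 24*x**3 + 4*x**2 + 4*x + 1.
Integrate each monomial from 0 to 2 using ∫_0^2 c·x^n dx = c·2^(n+1)/(n+1):
  ∫_0^2 u(x)^2 dx = ∫_0^2 (9*x^8 - 6*x^6 - 6*x^5 - 5*x^4 + 2*x^3 + 3*x^2 + 2*x + 1) dx. Term by term:
    ∫_0^2 9*x^8 dx = 512;  ∫_0^2 -6*x^6 dx = -768/7;  ∫_0^2 -6*x^5 dx = -64;
    ∫_0^2 -5*x^4 dx = -32;  ∫_0^2 2*x^3 dx = 8;  ∫_0^2 3*x^2 dx = 8;
    ∫_0^2 2*x dx = 4;  ∫_0^2 1 dx = 2.
  Sum: 512 − 768/7 − 64 − 32 + 8 + 8 + 4 + 2 = 2298/7.
  ∫_0^2 u'(x)^2 dx = ∫_0^2 (144*x^6 - 48*x^4 - 24*x^3 + 4*x^2 + 4*x + 1) dx. Term by term:
    ∫_0^2 144*x^6 dx = 18432/7;  ∫_0^2 -48*x^4 dx = -1536/5;  ∫_0^2 -24*x^3 dx = -96;
    ∫_0^2 4*x^2 dx = 32/3;  ∫_0^2 4*x dx = 8;  ∫_0^2 1 dx = 2.
  Sum: 18432/7 − 1536/5 − 96 + 32/3 + 8 + 2 = 236314/105.
Adding: ||u||_{H^1}^2 = 2298/7 + 236314/105 = 270784/105.


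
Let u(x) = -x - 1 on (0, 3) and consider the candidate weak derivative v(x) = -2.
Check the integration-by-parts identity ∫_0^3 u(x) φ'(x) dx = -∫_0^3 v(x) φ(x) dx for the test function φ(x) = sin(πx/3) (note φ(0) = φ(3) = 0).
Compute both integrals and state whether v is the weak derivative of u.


LHS = 6/π, RHS = 12/π. No, v is not the weak derivative of u.

u(x) = -x - 1, classical derivative u'(x) = -1.
φ(x) = sin(πx/3), so φ'(x) = π*cos(π*x/3)/3.
Note φ(0) = φ(3) = 0, so the boundary term u·φ vanishes.
LHS = ∫_0^3 u(x) φ'(x) dx = ∫_0^3 (-π*x*cos(π*x/3)/3 - π*cos(π*x/3)/3) dx. Term by term:
  ∫_0^3 -π*cos(π*x/3)/3 dx = 0;  ∫_0^3 -π*x*cos(π*x/3)/3 dx = 6/π.
Sum: 0 + 6/π = 6/π.
So LHS = 6/π.
∫_0^3 v(x) φ(x) dx = ∫_0^3 (-2*sin(π*x/3)) dx. Term by term:
  ∫_0^3 -2*sin(π*x/3) dx = -12/π.
So RHS = -∫_0^3 v(x) φ(x) dx = 12/π.
LHS − RHS = -6/π ≠ 0, so the identity fails.
(For a valid weak derivative the identity must hold for EVERY test function, in particular this one. The failure shows v is NOT the weak derivative of u.)
Correct weak derivative would be u'(x) = -1.


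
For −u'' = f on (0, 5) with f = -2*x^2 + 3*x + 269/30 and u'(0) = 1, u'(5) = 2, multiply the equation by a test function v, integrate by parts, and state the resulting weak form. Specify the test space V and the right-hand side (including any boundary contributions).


V = H^1(0, 5) (v unrestricted at boundary; u is determined up to an additive constant); weak form: ∫_0^5 u'v' dx = ∫_0^5 (-2*x^2 + 3*x + 269/30) v dx + 2·v(5) − v(0) for all v ∈ V.

Multiply both sides by a test function v and integrate from 0 to 5:
  ∫_0^5 −u''(x) v(x) dx = ∫_0^5 f(x) v(x) dx.
Integrate the LHS by parts once:
  ∫_0^5 −u'' v dx = −[u'(x) v(x)]_0^5 + ∫_0^5 u'(x) v'(x) dx.
Thus ∫_0^5 u'(x) v'(x) dx = ∫_0^5 f(x) v(x) dx + [u'(x) v(x)]_0^5.
Choose V so that boundary terms are either known or forced to vanish.
u has inhomogeneous Neumann u'(0) = 1, u'(5) = 2. [u' v]_0^5 = (2)·v(5) − (1)·v(0) = 2·v(5) − v(0). Take V = H^1(0, 5); boundary term becomes part of RHS.
Weak formulation: find u (satisfying any essential BC) such that ∫_0^5 u'(x) v'(x) dx = ∫_0^5 f v dx + 2·v(5) − v(0) for all v ∈ V (Neumann data are natural BCs: they enter the RHS as boundary terms).
Substituting f(x) = -2*x^2 + 3*x + 269/30, the right-hand side is ∫_0^5 (-2*x^2 + 3*x + 269/30) v dx + 2·v(5) − v(0).
Compatibility check (pure Neumann): taking v ≡ 1 ∈ V gives 0 = ∫_0^5 f dx + (2) − (1), i.e. ∫_0^5 f dx must equal u'(0) − u'(5) = -1. Indeed ∫_0^5 (-2*x^2 + 3*x + 269/30) dx = -1, so the data are compatible. The solution is then unique only up to an additive constant (fix it e.g. by requiring ∫_0^5 u dx = 0).


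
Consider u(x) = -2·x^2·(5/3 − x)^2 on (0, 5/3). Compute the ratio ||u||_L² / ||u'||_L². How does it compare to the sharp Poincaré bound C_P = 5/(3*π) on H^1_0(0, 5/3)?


||u||_L² / ||u'||_L² = 5*sqrt(3)/18 < C_P = 5/(3*π).

u(x) = -2·x^2·(5/3 − x)^2, so u'(x) = 4*x*(-18*x^2 + 45*x - 25)/9.
u(x) = -2·x^2·(5/3 − x)^2 vanishes at x = 0 and x = 5/3, so u ∈ H^1_0(0, 5/3). Differentiate via the product rule and integrate the resulting polynomials term by term.
  ∫_0^5/3 u² dx = ∫_0^5/3 (4*x^8 - 80*x^7/3 + 200*x^6/3 - 2000*x^5/27 + 2500*x^4/81) dx. Term by term:
    ∫_0^5/3 4*x^8 dx = 7812500/177147;  ∫_0^5/3 -80*x^7/3 dx = -3906250/19683;  ∫_0^5/3 200*x^6/3 dx = 15625000/45927;
    ∫_0^5/3 -2000*x^5/27 dx = -15625000/59049;  ∫_0^5/3 2500*x^4/81 dx = 1562500/19683.
  Sum: 7812500/177147 − 3906250/19683 + 15625000/45927 − 15625000/59049 + 1562500/19683 = 781250/1240029.
  ∫_0^5/3 (u')² dx = ∫_0^5/3 (64*x^6 - 320*x^5 + 5200*x^4/9 - 4000*x^3/9 + 10000*x^2/81) dx. Term by term:
    ∫_0^5/3 64*x^6 dx = 5000000/15309;  ∫_0^5/3 -320*x^5 dx = -2500000/2187;  ∫_0^5/3 5200*x^4/9 dx = 3250000/2187;
    ∫_0^5/3 -4000*x^3/9 dx = -625000/729;  ∫_0^5/3 10000*x^2/81 dx = 1250000/6561.
  Sum: 5000000/15309 − 2500000/2187 + 3250000/2187 − 625000/729 + 1250000/6561 = 125000/45927.
∫_0^5/3 u² dx = 781250/1240029, so ||u||_L² = 625*sqrt(42)/5103.
∫_0^5/3 (u')² dx = 125000/45927, so ||u'||_L² = 250*sqrt(14)/567.
Ratio ||u||_L² / ||u'||_L² = 5*sqrt(3)/18.
Sharp Poincaré constant on H^1_0(0, 5/3) is C_P = L/π = 5/(3*π), achieved by sin(3*π/5·x).
A polynomial bump cannot attain the sharp Poincaré constant (only the first sine eigenfunction does), so the ratio is strictly less than C_P, consistent with ||u||_L² ≤ C_P ||u'||_L².


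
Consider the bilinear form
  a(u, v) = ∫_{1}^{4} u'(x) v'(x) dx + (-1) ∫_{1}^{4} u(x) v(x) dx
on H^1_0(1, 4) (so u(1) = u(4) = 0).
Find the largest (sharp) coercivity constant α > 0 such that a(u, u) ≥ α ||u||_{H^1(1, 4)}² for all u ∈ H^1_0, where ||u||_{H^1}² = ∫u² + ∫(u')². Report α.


α = (-9 + π^2)/(9 + π^2)

Coercivity of a(·,·) on H^1_0(1, 4) means a(u, u) ≥ α ||u||_{H^1}² for every u ∈ H^1_0.
The interval has length L = 3, and Poincaré/coercivity depend only on L. Here a(u, u) = ∫(u')² + (-1)·∫u².
Here c = -1 < 0 with |c| < (π/L)² = π^2/9, so coercivity still holds. The condition a(u,u) ≥ α||u||_{H^1}² reads (1−α)∫(u')² ≥ (α−c)∫u². Any admissible α is ≤ 1 (rapidly oscillating u have ∫u²/∫(u')² → 0), and α = 1 would force 0 ≥ (1−c)∫u², impossible since c < 1; so 1−α > 0. By the sharp Poincaré inequality on H^1_0 of an interval of length L, ∫(u')² ≥ (π/L)²∫u² with equality for the first sine mode sin(π(x−x₀)/L) (x₀ the left endpoint), so the inequality holds for all u iff (1−α)(π/L)² ≥ α − c, i.e. α ≤ ((π/L)² + c)/((π/L)² + 1) = (1 + c(L/π)²)/(1 + (L/π)²). (Direct route, valid since c ≤ 0: Poincaré gives c∫u² ≥ c(L/π)²∫(u')², so a(u,u) ≥ (1 + c(L/π)²)∫(u')², while ||u||_{H^1}² ≤ (1 + (L/π)²)∫(u')²; dividing yields the same α.) With (π/L)² = π^2/9 and c = -1, the largest admissible constant is α = ((π/L)² + c)/((π/L)² + 1).
Simplifying, α = (-9 + π^2)/(9 + π^2).
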